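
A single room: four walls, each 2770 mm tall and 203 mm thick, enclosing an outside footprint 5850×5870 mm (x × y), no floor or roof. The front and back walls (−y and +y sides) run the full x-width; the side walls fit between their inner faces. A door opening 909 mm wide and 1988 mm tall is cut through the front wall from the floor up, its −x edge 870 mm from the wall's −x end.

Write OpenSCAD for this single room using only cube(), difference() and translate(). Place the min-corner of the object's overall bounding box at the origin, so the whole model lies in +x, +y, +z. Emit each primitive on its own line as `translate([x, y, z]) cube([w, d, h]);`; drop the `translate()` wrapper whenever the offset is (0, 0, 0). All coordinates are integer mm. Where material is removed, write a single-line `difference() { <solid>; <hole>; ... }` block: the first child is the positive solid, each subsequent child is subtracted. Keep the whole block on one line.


difference() { cube([5850, 203, 2770]); translate([870, 0, 0]) cube([909, 203, 1988]); }
translate([0, 5667, 0]) cube([5850, 203, 2770]);
translate([0, 203, 0]) cube([203, 5464, 2770]);
translate([5647, 203, 0]) cube([203, 5464, 2770]);


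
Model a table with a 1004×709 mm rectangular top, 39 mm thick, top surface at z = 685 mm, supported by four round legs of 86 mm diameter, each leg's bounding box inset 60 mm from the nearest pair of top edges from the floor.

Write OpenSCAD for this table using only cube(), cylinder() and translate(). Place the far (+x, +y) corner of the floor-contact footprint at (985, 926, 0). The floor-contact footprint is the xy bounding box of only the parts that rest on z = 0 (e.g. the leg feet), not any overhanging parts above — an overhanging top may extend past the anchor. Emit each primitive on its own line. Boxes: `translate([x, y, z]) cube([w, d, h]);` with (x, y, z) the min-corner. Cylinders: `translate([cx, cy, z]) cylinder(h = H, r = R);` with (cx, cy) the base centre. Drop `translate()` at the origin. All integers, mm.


translate([41, 277, 646]) cube([1004, 709, 39]);
translate([144, 380, 0]) cylinder(h = 646, r = 43);
translate([942, 380, 0]) cylinder(h = 646, r = 43);
translate([144, 883, 0]) cylinder(h = 646, r = 43);
translate([942, 883, 0]) cylinder(h = 646, r = 43);


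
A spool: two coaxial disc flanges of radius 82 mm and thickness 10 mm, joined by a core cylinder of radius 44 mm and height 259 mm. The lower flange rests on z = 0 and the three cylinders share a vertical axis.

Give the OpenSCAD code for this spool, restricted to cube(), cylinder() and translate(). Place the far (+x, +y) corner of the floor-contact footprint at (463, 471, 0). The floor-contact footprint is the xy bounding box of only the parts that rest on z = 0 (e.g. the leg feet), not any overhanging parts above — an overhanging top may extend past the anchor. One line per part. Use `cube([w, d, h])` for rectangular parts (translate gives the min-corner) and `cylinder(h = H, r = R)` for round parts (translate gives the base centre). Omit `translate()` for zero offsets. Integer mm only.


translate([381, 389, 0]) cylinder(h = 10, r = 82);
translate([381, 389, 10]) cylinder(h = 259, r = 44);
translate([381, 389, 269]) cylinder(h = 10, r = 82);


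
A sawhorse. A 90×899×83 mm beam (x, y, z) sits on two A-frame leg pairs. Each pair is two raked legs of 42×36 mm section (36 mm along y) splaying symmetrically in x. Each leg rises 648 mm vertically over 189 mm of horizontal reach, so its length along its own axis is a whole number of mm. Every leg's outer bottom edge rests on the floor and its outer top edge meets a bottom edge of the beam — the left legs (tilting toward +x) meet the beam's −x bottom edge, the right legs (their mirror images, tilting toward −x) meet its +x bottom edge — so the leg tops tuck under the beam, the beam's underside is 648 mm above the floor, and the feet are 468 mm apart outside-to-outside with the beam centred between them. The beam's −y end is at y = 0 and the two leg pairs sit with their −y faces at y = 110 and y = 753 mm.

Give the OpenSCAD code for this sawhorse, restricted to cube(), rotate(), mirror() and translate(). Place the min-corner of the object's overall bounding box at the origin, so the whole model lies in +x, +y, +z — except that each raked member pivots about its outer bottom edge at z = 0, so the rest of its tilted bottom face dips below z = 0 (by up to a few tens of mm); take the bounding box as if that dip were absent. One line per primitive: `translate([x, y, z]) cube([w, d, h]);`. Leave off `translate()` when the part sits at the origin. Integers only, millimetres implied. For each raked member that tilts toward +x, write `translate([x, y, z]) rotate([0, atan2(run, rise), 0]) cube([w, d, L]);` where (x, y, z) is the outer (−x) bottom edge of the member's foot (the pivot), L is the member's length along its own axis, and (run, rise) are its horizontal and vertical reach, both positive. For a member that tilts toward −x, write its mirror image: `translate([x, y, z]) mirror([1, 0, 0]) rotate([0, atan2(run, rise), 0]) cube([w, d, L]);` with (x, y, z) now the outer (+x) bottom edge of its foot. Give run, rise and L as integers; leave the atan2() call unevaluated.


// leg length = √(189² + 648²) = 675
// right-leg outer foot x = 2·189 + 90 = 468
// beam min-corner = (189, 0, 648)
translate([189, 0, 648]) cube([90, 899, 83]);
translate([0, 110, 0]) rotate([0, atan2(189, 648), 0]) cube([42, 36, 675]);
translate([468, 110, 0]) mirror([1, 0, 0]) rotate([0, atan2(189, 648), 0]) cube([42, 36, 675]);
translate([0, 753, 0]) rotate([0, atan2(189, 648), 0]) cube([42, 36, 675]);
translate([468, 753, 0]) mirror([1, 0, 0]) rotate([0, atan2(189, 648), 0]) cube([42, 36, 675]);


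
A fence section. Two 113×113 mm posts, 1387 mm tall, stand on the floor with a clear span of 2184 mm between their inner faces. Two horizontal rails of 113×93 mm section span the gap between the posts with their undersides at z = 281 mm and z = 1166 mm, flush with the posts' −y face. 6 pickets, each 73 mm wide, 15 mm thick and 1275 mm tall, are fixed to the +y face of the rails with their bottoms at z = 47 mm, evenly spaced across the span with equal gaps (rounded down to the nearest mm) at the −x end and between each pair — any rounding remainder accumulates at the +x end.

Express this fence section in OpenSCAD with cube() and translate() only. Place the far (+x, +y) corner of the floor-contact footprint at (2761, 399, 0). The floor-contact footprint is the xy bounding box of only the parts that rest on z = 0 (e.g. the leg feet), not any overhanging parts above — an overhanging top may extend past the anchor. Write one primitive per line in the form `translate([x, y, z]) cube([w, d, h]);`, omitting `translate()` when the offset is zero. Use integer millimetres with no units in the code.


translate([351, 286, 0]) cube([113, 113, 1387]);
translate([2648, 286, 0]) cube([113, 113, 1387]);
translate([464, 286, 281]) cube([2184, 113, 93]);
translate([464, 286, 1166]) cube([2184, 113, 93]);
translate([713, 399, 47]) cube([73, 15, 1275]);
translate([1035, 399, 47]) cube([73, 15, 1275]);
translate([1357, 399, 47]) cube([73, 15, 1275]);
translate([1679, 399, 47]) cube([73, 15, 1275]);
translate([2001, 399, 47]) cube([73, 15, 1275]);
translate([2323, 399, 47]) cube([73, 15, 1275]);


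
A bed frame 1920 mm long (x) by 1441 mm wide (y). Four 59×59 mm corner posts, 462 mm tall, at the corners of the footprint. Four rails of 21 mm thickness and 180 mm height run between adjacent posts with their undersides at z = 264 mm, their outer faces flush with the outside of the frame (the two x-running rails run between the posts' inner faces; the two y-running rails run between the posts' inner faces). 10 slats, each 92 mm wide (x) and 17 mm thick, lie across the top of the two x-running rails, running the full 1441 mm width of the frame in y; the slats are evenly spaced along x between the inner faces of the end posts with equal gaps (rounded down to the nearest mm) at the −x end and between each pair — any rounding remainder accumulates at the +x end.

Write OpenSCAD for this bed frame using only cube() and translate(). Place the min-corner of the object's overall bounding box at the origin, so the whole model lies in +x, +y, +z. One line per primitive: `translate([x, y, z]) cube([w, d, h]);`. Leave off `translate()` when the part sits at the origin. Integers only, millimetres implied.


cube([59, 59, 462]);
translate([0, 1382, 0]) cube([59, 59, 462]);
translate([1861, 0, 0]) cube([59, 59, 462]);
translate([1861, 1382, 0]) cube([59, 59, 462]);
translate([59, 0, 264]) cube([1802, 21, 180]);
translate([59, 1420, 264]) cube([1802, 21, 180]);
translate([0, 59, 264]) cube([21, 1323, 180]);
translate([1899, 59, 264]) cube([21, 1323, 180]);
translate([139, 0, 444]) cube([92, 1441, 17]);
translate([311, 0, 444]) cube([92, 1441, 17]);
translate([483, 0, 444]) cube([92, 1441, 17]);
translate([655, 0, 444]) cube([92, 1441, 17]);
translate([827, 0, 444]) cube([92, 1441, 17]);
translate([999, 0, 444]) cube([92, 1441, 17]);
translate([1171, 0, 444]) cube([92, 1441, 17]);
translate([1343, 0, 444]) cube([92, 1441, 17]);
translate([1515, 0, 444]) cube([92, 1441, 17]);
translate([1687, 0, 444]) cube([92, 1441, 17]);


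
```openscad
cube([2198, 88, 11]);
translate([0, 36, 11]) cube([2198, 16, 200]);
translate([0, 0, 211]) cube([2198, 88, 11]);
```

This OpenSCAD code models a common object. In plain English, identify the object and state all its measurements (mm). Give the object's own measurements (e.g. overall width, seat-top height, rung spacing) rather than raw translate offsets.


An I-beam lying along x, 2198 mm long. Overall section height 222 mm. Two flanges 88 mm wide (y) and 11 mm thick, one on the floor and one at the top; a web 16 mm thick runs between them, centred on the flange width.


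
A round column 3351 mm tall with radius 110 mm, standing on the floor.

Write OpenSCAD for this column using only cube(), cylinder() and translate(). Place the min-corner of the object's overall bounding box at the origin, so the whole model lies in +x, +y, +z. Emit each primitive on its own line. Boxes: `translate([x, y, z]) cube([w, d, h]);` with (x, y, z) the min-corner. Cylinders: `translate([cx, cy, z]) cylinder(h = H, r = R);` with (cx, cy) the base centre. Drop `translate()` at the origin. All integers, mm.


translate([110, 110, 0]) cylinder(h = 3351, r = 110);


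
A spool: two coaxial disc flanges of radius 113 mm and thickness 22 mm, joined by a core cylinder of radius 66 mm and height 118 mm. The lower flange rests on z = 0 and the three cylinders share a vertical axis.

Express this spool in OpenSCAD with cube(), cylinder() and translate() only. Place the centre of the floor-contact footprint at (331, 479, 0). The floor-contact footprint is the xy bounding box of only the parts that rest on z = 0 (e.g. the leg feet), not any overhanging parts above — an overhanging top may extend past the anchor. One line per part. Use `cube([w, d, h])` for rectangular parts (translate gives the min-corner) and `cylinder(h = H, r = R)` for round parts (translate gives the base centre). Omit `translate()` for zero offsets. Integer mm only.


translate([331, 479, 0]) cylinder(h = 22, r = 113);
translate([331, 479, 22]) cylinder(h = 118, r = 66);
translate([331, 479, 140]) cylinder(h = 22, r = 113);


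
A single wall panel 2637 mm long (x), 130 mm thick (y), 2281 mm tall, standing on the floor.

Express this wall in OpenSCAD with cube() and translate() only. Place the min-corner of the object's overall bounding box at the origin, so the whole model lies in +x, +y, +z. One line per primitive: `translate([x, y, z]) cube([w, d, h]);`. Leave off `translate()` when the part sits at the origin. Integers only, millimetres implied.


cube([2637, 130, 2281]);


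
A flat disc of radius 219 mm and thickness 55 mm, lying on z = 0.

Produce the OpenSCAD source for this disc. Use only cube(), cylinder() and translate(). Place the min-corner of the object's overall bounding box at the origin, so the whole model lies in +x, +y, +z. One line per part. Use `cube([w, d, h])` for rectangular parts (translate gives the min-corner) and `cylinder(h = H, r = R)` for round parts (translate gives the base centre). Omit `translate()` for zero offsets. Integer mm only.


translate([219, 219, 0]) cylinder(h = 55, r = 219);


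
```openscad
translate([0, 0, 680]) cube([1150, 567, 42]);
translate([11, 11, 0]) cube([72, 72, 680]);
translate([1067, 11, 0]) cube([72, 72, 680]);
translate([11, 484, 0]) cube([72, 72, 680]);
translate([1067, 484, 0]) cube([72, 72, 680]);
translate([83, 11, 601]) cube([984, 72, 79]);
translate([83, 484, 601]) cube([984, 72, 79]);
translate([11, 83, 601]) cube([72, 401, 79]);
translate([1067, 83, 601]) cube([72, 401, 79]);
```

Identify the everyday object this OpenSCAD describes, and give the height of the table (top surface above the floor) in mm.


A table. The table height is 722 mm.

A 1150×567×42 slab sits at z = 680 on four 72 mm square posts — a table. The top surface is at 680 + 42 = 722 mm.


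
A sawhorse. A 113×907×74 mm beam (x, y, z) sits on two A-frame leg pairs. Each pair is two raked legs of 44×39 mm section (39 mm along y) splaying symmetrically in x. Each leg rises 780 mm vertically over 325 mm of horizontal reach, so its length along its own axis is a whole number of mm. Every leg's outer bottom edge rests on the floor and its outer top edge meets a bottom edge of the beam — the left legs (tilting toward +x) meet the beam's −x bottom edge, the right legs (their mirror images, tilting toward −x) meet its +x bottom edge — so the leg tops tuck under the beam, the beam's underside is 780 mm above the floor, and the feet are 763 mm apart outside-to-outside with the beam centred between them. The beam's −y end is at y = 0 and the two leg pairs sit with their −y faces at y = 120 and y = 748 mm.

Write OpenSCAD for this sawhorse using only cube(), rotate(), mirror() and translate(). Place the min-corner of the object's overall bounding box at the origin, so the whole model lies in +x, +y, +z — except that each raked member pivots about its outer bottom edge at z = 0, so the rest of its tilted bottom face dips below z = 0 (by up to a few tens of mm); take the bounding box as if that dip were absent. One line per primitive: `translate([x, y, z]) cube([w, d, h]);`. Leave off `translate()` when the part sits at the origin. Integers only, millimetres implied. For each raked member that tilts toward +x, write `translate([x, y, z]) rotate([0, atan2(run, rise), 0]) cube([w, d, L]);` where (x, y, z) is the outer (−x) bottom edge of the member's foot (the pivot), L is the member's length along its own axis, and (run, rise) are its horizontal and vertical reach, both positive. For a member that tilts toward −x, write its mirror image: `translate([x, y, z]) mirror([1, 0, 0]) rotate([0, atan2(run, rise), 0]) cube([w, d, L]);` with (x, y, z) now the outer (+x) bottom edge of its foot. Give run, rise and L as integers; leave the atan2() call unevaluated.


// leg length = √(325² + 780²) = 845
// right-leg outer foot x = 2·325 + 113 = 763
// beam min-corner = (325, 0, 780)
translate([325, 0, 780]) cube([113, 907, 74]);
translate([0, 120, 0]) rotate([0, atan2(325, 780), 0]) cube([44, 39, 845]);
translate([763, 120, 0]) mirror([1, 0, 0]) rotate([0, atan2(325, 780), 0]) cube([44, 39, 845]);
translate([0, 748, 0]) rotate([0, atan2(325, 780), 0]) cube([44, 39, 845]);
translate([763, 748, 0]) mirror([1, 0, 0]) rotate([0, atan2(325, 780), 0]) cube([44, 39, 845]);


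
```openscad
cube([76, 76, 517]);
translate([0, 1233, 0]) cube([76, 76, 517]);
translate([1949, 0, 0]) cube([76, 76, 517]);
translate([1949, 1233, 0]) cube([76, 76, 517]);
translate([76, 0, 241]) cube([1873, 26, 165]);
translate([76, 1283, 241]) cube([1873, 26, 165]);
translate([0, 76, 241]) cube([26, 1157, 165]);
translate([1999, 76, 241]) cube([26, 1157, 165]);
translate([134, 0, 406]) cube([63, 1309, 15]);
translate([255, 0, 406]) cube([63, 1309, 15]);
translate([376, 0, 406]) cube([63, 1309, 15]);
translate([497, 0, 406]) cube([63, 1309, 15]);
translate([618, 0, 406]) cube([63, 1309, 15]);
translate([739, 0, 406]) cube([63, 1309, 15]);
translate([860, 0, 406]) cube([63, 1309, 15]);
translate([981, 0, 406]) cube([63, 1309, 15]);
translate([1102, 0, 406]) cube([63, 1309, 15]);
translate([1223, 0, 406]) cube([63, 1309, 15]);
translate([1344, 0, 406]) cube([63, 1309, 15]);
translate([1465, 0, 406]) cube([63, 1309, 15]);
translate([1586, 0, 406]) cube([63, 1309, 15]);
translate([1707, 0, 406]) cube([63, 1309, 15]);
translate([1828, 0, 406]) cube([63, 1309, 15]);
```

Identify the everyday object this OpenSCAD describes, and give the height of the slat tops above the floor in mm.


A bed frame. The slat-top height is 421 mm.

Four posts, four rails, and a row of slats — a bed frame. Slats sit on the rails at z = 241 + 165 = 406; with slat thickness 15, the top is 421 mm.


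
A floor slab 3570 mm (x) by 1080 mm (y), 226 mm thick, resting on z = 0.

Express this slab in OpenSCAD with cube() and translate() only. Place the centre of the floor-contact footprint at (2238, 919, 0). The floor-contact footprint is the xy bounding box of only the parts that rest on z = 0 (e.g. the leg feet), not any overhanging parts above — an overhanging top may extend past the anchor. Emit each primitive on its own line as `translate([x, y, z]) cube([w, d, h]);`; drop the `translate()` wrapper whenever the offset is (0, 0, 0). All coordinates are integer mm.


translate([453, 379, 0]) cube([3570, 1080, 226]);


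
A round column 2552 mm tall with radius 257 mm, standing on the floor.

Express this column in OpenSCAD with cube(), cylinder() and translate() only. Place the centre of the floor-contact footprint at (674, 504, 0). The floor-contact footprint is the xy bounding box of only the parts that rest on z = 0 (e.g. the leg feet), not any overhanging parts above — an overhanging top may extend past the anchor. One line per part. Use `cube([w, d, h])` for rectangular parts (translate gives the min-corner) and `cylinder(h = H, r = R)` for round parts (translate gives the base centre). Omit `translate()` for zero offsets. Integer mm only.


translate([674, 504, 0]) cylinder(h = 2552, r = 257);


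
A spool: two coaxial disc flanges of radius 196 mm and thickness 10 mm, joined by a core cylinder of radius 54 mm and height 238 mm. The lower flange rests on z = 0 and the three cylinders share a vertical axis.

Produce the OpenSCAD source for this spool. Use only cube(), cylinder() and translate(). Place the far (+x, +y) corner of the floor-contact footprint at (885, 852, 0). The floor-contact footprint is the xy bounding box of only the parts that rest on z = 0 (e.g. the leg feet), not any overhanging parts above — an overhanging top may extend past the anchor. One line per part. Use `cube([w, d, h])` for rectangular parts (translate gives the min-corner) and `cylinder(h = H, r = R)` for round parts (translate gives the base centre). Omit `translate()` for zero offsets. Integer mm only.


translate([689, 656, 0]) cylinder(h = 10, r = 196);
translate([689, 656, 10]) cylinder(h = 238, r = 54);
translate([689, 656, 248]) cylinder(h = 10, r = 196);


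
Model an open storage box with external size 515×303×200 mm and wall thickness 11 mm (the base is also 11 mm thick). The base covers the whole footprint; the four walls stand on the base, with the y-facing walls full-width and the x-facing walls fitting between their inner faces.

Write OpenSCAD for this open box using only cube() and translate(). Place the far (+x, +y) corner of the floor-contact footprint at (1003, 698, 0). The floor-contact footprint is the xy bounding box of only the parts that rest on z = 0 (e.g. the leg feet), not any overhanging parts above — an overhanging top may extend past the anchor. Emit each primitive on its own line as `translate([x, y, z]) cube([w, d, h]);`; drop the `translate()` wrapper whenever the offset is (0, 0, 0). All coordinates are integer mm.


translate([488, 395, 0]) cube([515, 303, 11]);
translate([488, 395, 11]) cube([515, 11, 189]);
translate([488, 687, 11]) cube([515, 11, 189]);
translate([488, 406, 11]) cube([11, 281, 189]);
translate([992, 406, 11]) cube([11, 281, 189]);


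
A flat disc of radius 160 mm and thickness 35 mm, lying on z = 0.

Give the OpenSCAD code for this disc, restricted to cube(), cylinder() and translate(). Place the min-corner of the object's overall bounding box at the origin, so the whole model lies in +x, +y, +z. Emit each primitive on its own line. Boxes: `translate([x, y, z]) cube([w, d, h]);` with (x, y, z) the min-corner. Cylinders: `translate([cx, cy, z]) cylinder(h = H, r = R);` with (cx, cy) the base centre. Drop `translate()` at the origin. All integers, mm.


translate([160, 160, 0]) cylinder(h = 35, r = 160);


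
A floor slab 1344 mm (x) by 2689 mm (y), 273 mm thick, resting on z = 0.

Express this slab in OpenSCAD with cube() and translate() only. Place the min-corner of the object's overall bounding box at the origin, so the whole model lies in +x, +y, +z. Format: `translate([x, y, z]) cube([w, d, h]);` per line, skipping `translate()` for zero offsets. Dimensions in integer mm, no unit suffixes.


cube([1344, 2689, 273]);


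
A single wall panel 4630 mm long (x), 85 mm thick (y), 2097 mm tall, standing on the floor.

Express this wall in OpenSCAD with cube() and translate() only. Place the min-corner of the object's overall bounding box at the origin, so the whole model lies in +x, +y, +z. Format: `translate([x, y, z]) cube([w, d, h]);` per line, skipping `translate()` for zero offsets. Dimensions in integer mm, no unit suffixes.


cube([4630, 85, 2097]);


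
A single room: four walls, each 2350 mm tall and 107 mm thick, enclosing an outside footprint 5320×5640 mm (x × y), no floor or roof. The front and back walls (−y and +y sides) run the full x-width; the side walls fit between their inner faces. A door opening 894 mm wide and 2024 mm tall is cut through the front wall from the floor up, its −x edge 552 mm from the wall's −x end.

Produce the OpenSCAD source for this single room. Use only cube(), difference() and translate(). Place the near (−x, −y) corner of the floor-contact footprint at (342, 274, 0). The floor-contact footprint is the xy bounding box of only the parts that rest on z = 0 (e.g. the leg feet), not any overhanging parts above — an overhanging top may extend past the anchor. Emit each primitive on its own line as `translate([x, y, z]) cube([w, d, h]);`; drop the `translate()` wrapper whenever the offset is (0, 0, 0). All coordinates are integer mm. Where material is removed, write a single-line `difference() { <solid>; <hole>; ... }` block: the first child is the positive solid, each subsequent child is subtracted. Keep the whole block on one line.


difference() { translate([342, 274, 0]) cube([5320, 107, 2350]); translate([894, 274, 0]) cube([894, 107, 2024]); }
translate([342, 5807, 0]) cube([5320, 107, 2350]);
translate([342, 381, 0]) cube([107, 5426, 2350]);
translate([5555, 381, 0]) cube([107, 5426, 2350]);


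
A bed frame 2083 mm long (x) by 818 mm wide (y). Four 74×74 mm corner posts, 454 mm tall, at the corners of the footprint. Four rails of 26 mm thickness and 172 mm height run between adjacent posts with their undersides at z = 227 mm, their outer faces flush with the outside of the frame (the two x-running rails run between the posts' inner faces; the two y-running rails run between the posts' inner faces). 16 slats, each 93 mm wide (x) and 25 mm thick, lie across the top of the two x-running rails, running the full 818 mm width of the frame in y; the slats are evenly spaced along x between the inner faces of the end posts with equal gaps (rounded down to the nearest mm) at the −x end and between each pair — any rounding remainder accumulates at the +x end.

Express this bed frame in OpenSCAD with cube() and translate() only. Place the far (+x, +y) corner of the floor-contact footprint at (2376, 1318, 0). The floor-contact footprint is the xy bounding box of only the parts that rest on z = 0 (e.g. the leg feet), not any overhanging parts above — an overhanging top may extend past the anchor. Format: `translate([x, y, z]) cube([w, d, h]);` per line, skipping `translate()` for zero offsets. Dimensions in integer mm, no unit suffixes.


translate([293, 500, 0]) cube([74, 74, 454]);
translate([293, 1244, 0]) cube([74, 74, 454]);
translate([2302, 500, 0]) cube([74, 74, 454]);
translate([2302, 1244, 0]) cube([74, 74, 454]);
translate([367, 500, 227]) cube([1935, 26, 172]);
translate([367, 1292, 227]) cube([1935, 26, 172]);
translate([293, 574, 227]) cube([26, 670, 172]);
translate([2350, 574, 227]) cube([26, 670, 172]);
translate([393, 500, 399]) cube([93, 818, 25]);
translate([512, 500, 399]) cube([93, 818, 25]);
translate([631, 500, 399]) cube([93, 818, 25]);
translate([750, 500, 399]) cube([93, 818, 25]);
translate([869, 500, 399]) cube([93, 818, 25]);
translate([988, 500, 399]) cube([93, 818, 25]);
translate([1107, 500, 399]) cube([93, 818, 25]);
translate([1226, 500, 399]) cube([93, 818, 25]);
translate([1345, 500, 399]) cube([93, 818, 25]);
translate([1464, 500, 399]) cube([93, 818, 25]);
translate([1583, 500, 399]) cube([93, 818, 25]);
translate([1702, 500, 399]) cube([93, 818, 25]);
translate([1821, 500, 399]) cube([93, 818, 25]);
translate([1940, 500, 399]) cube([93, 818, 25]);
translate([2059, 500, 399]) cube([93, 818, 25]);
translate([2178, 500, 399]) cube([93, 818, 25]);


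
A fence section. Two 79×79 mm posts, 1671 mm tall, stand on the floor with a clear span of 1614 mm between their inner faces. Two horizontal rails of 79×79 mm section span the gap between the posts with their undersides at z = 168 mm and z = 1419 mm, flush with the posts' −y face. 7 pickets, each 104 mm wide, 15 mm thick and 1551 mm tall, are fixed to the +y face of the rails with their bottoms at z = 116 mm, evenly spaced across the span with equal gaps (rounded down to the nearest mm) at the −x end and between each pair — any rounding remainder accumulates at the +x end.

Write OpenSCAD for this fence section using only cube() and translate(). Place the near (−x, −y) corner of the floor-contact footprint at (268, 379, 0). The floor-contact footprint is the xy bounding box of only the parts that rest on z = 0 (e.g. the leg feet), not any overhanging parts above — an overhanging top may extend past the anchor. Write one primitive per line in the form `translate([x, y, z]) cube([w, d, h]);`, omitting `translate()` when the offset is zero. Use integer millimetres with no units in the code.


translate([268, 379, 0]) cube([79, 79, 1671]);
translate([1961, 379, 0]) cube([79, 79, 1671]);
translate([347, 379, 168]) cube([1614, 79, 79]);
translate([347, 379, 1419]) cube([1614, 79, 79]);
translate([457, 458, 116]) cube([104, 15, 1551]);
translate([671, 458, 116]) cube([104, 15, 1551]);
translate([885, 458, 116]) cube([104, 15, 1551]);
translate([1099, 458, 116]) cube([104, 15, 1551]);
translate([1313, 458, 116]) cube([104, 15, 1551]);
translate([1527, 458, 116]) cube([104, 15, 1551]);
translate([1741, 458, 116]) cube([104, 15, 1551]);


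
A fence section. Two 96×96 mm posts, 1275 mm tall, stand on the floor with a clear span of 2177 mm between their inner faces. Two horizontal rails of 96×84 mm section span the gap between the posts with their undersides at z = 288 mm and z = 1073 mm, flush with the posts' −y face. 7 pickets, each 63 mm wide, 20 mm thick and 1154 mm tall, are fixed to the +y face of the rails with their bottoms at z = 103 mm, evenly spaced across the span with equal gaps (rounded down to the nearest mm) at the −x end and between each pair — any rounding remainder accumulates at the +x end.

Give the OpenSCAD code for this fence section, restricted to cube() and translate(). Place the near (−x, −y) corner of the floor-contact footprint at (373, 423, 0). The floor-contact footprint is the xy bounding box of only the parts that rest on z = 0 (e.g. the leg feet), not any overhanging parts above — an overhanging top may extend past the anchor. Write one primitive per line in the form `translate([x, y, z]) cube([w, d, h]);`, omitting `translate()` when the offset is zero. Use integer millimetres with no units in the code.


translate([373, 423, 0]) cube([96, 96, 1275]);
translate([2646, 423, 0]) cube([96, 96, 1275]);
translate([469, 423, 288]) cube([2177, 96, 84]);
translate([469, 423, 1073]) cube([2177, 96, 84]);
translate([686, 519, 103]) cube([63, 20, 1154]);
translate([966, 519, 103]) cube([63, 20, 1154]);
translate([1246, 519, 103]) cube([63, 20, 1154]);
translate([1526, 519, 103]) cube([63, 20, 1154]);
translate([1806, 519, 103]) cube([63, 20, 1154]);
translate([2086, 519, 103]) cube([63, 20, 1154]);
translate([2366, 519, 103]) cube([63, 20, 1154]);


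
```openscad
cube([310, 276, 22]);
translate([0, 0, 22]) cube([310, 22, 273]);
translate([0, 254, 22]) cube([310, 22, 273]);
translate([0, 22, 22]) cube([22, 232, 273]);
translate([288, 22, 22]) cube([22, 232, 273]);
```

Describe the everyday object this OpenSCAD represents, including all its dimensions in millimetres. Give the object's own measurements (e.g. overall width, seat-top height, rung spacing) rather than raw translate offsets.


An open-topped rectangular box: outside dimensions 310×276×295 mm, with a uniform wall and base thickness of 22 mm. The base is a full 310×276 slab on the floor; four walls sit on top of the base. The front and back walls (the −y and +y sides) span the full width; the two side walls fit between them.


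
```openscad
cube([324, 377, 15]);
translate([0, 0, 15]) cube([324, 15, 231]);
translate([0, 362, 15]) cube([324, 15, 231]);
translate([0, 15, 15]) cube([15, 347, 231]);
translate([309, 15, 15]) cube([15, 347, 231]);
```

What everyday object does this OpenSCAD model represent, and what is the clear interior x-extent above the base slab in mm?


An open box. The internal width is 294 mm.

A 324×377 base slab with four walls standing on it — an open box. The base is 324 mm wide and the walls are 15 mm thick, so the internal width is 324 − 2 × 15 = 294 mm.


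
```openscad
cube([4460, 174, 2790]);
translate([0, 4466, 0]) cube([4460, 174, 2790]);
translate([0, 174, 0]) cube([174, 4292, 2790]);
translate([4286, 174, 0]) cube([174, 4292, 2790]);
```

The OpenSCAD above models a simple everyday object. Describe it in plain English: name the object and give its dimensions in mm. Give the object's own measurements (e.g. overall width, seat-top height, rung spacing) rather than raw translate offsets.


The wall frame of a small rectangular building: four walls, each 2790 mm tall and 174 mm thick, enclosing a footprint 4460 mm (x) by 4640 mm (y) outside-to-outside, with no floor or roof. The front and back walls (the −y and +y sides) span the full width; the two side walls fit between them.


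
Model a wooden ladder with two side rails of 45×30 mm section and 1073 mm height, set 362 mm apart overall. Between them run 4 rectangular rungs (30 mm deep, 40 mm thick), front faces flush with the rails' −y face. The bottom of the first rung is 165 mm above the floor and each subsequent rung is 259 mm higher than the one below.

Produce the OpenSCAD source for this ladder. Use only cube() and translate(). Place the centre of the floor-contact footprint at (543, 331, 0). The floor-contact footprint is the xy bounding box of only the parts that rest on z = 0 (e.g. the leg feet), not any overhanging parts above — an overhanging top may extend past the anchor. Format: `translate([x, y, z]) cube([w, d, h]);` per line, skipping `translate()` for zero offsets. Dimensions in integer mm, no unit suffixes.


// rung span = 362 - 2*45 = 272
// rung[k] z = 165 + k*259
translate([362, 316, 0]) cube([45, 30, 1073]);
translate([679, 316, 0]) cube([45, 30, 1073]);
translate([407, 316, 165]) cube([272, 30, 40]);
translate([407, 316, 424]) cube([272, 30, 40]);
translate([407, 316, 683]) cube([272, 30, 40]);
translate([407, 316, 942]) cube([272, 30, 40]);


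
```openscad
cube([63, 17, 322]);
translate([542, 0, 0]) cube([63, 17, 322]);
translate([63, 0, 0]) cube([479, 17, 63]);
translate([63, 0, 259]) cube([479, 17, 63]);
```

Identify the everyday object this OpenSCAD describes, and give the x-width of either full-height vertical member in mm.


A picture frame. The border width is 63 mm.

Four thin pieces enclosing a rectangular opening — a picture frame. The two full-height stiles are 322 mm tall; the top rail sits at z = 259 and is 63 mm tall, so the border above the opening is 322 − 259 = 63 mm, matching the stile x-width.


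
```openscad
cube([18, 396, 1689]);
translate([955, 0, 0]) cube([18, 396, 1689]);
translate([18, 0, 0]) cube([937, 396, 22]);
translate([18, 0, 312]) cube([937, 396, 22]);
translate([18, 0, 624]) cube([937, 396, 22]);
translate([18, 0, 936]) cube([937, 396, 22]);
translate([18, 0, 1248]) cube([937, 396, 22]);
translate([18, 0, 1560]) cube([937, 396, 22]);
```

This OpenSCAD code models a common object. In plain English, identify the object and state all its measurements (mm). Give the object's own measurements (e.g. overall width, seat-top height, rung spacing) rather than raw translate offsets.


An open bookshelf. Two side panels, each 18 mm thick, 396 mm deep and 1689 mm tall, stand 973 mm apart (outside-to-outside). Between them sit 6 shelves, each 22 mm thick and 396 mm deep, spanning the full gap between the sides. The bottom shelf rests on the floor (its underside at z = 0) and the clear gap between one shelf's top and the next shelf's underside is 290 mm.


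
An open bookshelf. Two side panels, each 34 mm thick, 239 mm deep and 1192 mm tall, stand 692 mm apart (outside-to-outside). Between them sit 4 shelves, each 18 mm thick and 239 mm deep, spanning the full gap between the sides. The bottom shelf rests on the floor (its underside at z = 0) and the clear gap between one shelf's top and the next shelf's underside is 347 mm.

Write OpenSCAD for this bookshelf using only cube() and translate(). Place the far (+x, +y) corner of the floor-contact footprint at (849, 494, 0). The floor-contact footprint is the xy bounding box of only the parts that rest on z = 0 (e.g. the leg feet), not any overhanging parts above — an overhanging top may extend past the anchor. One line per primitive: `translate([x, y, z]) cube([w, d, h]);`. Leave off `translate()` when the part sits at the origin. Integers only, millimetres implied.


translate([157, 255, 0]) cube([34, 239, 1192]);
translate([815, 255, 0]) cube([34, 239, 1192]);
translate([191, 255, 0]) cube([624, 239, 18]);
translate([191, 255, 365]) cube([624, 239, 18]);
translate([191, 255, 730]) cube([624, 239, 18]);
translate([191, 255, 1095]) cube([624, 239, 18]);


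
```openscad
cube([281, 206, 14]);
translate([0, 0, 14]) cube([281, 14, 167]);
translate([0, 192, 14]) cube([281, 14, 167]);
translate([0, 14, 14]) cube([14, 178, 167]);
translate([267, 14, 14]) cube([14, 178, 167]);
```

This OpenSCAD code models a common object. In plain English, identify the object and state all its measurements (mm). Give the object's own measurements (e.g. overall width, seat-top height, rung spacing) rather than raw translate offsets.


An open-topped rectangular box: outside dimensions 281×206×181 mm, with a uniform wall and base thickness of 14 mm. The base is a full 281×206 slab on the floor; four walls sit on top of the base. The front and back walls (the −y and +y sides) span the full width; the two side walls fit between them.


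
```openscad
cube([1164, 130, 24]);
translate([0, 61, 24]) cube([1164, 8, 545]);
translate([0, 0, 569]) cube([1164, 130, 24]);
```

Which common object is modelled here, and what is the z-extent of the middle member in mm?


An I-beam. The web height is 545 mm.

Two wide flanges with a thin centred web — an I-beam. Overall 593 mm minus two 24 mm flanges gives a web of 593 − 2·24 = 545 mm.


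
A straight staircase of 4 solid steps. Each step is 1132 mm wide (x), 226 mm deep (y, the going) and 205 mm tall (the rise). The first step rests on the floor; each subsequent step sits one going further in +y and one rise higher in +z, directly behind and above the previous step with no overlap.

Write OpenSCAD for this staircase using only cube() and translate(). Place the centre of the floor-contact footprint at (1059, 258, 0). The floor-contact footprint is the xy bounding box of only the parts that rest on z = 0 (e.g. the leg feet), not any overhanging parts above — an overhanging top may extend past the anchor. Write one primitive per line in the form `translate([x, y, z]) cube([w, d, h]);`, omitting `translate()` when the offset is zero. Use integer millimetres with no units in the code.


translate([493, 145, 0]) cube([1132, 226, 205]);
translate([493, 371, 205]) cube([1132, 226, 205]);
translate([493, 597, 410]) cube([1132, 226, 205]);
translate([493, 823, 615]) cube([1132, 226, 205]);


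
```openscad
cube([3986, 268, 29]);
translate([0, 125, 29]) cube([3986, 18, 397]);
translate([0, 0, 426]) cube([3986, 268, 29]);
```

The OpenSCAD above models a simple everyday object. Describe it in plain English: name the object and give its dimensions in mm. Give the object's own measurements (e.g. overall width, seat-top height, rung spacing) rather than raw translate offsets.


An I-beam lying along x, 3986 mm long. Overall section height 455 mm. Two flanges 268 mm wide (y) and 29 mm thick, one on the floor and one at the top; a web 18 mm thick runs between them, centred on the flange width.


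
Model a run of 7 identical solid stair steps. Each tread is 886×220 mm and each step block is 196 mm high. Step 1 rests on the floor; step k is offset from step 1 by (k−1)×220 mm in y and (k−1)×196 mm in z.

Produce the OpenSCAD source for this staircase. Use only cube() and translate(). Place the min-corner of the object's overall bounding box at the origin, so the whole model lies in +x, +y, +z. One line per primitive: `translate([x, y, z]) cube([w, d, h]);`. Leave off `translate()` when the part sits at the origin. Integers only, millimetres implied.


cube([886, 220, 196]);
translate([0, 220, 196]) cube([886, 220, 196]);
translate([0, 440, 392]) cube([886, 220, 196]);
translate([0, 660, 588]) cube([886, 220, 196]);
translate([0, 880, 784]) cube([886, 220, 196]);
translate([0, 1100, 980]) cube([886, 220, 196]);
translate([0, 1320, 1176]) cube([886, 220, 196]);


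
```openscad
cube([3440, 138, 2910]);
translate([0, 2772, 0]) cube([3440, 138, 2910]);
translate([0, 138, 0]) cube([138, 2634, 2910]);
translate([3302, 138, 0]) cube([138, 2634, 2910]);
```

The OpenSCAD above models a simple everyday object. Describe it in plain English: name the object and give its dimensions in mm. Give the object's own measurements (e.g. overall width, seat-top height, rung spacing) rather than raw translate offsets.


The wall frame of a small rectangular building: four walls, each 2910 mm tall and 138 mm thick, enclosing a footprint 3440 mm (x) by 2910 mm (y) outside-to-outside, with no floor or roof. The front and back walls (the −y and +y sides) span the full width; the two side walls fit between them.


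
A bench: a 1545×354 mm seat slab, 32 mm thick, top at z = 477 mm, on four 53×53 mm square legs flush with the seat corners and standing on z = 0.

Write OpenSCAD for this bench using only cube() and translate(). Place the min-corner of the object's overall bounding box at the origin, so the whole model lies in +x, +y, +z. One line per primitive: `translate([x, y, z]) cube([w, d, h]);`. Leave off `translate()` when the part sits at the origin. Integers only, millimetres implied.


translate([0, 0, 445]) cube([1545, 354, 32]);
cube([53, 53, 445]);
translate([0, 301, 0]) cube([53, 53, 445]);
translate([1492, 0, 0]) cube([53, 53, 445]);
translate([1492, 301, 0]) cube([53, 53, 445]);


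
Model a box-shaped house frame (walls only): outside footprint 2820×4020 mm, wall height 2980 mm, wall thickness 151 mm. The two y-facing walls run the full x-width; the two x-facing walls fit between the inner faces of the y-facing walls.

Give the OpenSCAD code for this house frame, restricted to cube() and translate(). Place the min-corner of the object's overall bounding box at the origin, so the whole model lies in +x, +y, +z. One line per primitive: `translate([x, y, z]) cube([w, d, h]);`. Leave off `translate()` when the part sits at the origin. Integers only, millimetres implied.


cube([2820, 151, 2980]);
translate([0, 3869, 0]) cube([2820, 151, 2980]);
translate([0, 151, 0]) cube([151, 3718, 2980]);
translate([2669, 151, 0]) cube([151, 3718, 2980]);
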